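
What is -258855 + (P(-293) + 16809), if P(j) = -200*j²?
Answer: -17411846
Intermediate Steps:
-258855 + (P(-293) + 16809) = -258855 + (-200*(-293)² + 16809) = -258855 + (-200*85849 + 16809) = -258855 + (-17169800 + 16809) = -258855 - 17152991 = -17411846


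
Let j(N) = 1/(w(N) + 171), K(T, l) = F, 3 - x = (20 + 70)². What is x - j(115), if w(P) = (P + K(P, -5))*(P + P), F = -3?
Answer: -209963308/25931 ≈ -8097.0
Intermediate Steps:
x = -8097 (x = 3 - (20 + 70)² = 3 - 1*90² = 3 - 1*8100 = 3 - 8100 = -8097)
K(T, l) = -3
w(P) = 2*P*(-3 + P) (w(P) = (P - 3)*(P + P) = (-3 + P)*(2*P) = 2*P*(-3 + P))
j(N) = 1/(171 + 2*N*(-3 + N)) (j(N) = 1/(2*N*(-3 + N) + 171) = 1/(171 + 2*N*(-3 + N)))
x - j(115) = -8097 - 1/(171 + 2*115*(-3 + 115)) = -8097 - 1/(171 + 2*115*112) = -8097 - 1/(171 + 25760) = -8097 - 1/25931 = -209963308/25931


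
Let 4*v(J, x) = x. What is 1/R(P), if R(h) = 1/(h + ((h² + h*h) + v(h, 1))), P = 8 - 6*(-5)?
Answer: 11705/4 ≈ 2926.3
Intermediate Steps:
v(J, x) = x/4
P = 38 (P = 8 + 30 = 38)
R(h) = 1/(¼ + h + 2*h²) (R(h) = 1/(h + ((h² + h*h) + (¼)*1)) = 1/(h + ((h² + h²) + ¼)) = 1/(h + (2*h² + ¼)) = 1/(h + (¼ + 2*h²)) = 1/(¼ + h + 2*h²))
1/R(P) = 1/(4/(1 + 4*38 + 8*38²)) = 1/(4/(1 + 152 + 8*1444)) = 1/(4/(1 + 152 + 11552)) = 1/(4/11705) = 11705/4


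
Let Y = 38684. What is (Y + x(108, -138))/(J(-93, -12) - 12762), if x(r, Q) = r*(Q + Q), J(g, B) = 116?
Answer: -4438/6323 ≈ -0.70188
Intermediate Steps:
x(r, Q) = 2*Q*r (x(r, Q) = r*(2*Q) = 2*Q*r)
(Y + x(108, -138))/(J(-93, -12) - 12762) = (38684 + 2*(-138)*108)/(116 - 12762) = (38684 - 29808)/(-12646) = 8876*(-1/12646) = -4438/6323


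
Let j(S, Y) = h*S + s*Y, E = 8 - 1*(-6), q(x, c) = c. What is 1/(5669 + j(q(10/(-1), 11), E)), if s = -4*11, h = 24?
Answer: 1/5317 ≈ 0.00018808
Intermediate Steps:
s = -44
E = 14 (E = 8 + 6 = 14)
j(S, Y) = -44*Y + 24*S (j(S, Y) = 24*S - 44*Y = -44*Y + 24*S)
1/(5669 + j(q(10/(-1), 11), E)) = 1/(5669 + (-44*14 + 24*11)) = 1/(5669 + (-616 + 264)) = 1/(5669 - 352) = 1/5317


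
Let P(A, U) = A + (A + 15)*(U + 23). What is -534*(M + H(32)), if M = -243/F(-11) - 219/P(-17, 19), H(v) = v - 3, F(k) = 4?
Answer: 3190917/202 ≈ 15797.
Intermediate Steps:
H(v) = -3 + v
P(A, U) = A + (15 + A)*(23 + U)
M = -23667/404 (M = -243/4 - 219/(345 + 15*19 + 24*(-17) - 17*19) = -243*1/4 - 219/(345 + 285 - 408 - 323) = -243/4 - 219/(-101) = -243/4 - 219*(-1/101) = -243/4 + 219/101 = -23667/404 ≈ -58.582)
-534*(M + H(32)) = -534*(-23667/404 + (-3 + 32)) = -534*(-23667/404 + 29) = -534*(-11951/404) = 3190917/202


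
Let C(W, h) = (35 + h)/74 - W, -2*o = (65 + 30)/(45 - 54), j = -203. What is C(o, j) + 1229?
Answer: 813487/666 ≈ 1221.5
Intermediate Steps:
o = 95/18 (o = -(65 + 30)/(2*(45 - 54)) = -95/(2*(-9)) = -95*(-1)/(2*9) = -1/2*(-95/9) = 95/18 ≈ 5.2778)
C(W, h) = 35/74 - W + h/74 (C(W, h) = (35 + h)*(1/74) - W = (35/74 + h/74) - W = 35/74 - W + h/74)
C(o, j) + 1229 = (35/74 - 1*95/18 + (1/74)*(-203)) + 1229 = (35/74 - 95/18 - 203/74) + 1229 = -5027/666 + 1229 = 813487/666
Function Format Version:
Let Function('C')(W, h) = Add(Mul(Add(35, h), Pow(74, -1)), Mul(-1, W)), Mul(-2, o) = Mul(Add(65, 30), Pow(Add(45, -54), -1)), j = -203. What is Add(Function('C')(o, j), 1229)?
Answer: Rational(813487, 666) ≈ 1221.5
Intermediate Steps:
o = Rational(95, 18) (o = Mul(Rational(-1, 2), Mul(Add(65, 30), Pow(Add(45, -54), -1))) = Mul(Rational(-1, 2), Mul(95, Pow(-9, -1))) = Mul(Rational(-1, 2), Mul(95, Rational(-1, 9))) = Mul(Rational(-1, 2), Rational(-95, 9)) = Rational(95, 18) ≈ 5.2778)
Function('C')(W, h) = Add(Rational(35, 74), Mul(-1, W), Mul(Rational(1, 74), h)) (Function('C')(W, h) = Add(Mul(Add(35, h), Rational(1, 74)), Mul(-1, W)) = Add(Add(Rational(35, 74), Mul(Rational(1, 74), h)), Mul(-1, W)) = Add(Rational(35, 74), Mul(-1, W), Mul(Rational(1, 74), h)))
Add(Function('C')(o, j), 1229) = Add(Add(Rational(35, 74), Mul(-1, Rational(95, 18)), Mul(Rational(1, 74), -203)), 1229) = Add(Add(Rational(35, 74), Rational(-95, 18), Rational(-203, 74)), 1229) = Add(Rational(-5027, 666), 1229) = Rational(813487, 666)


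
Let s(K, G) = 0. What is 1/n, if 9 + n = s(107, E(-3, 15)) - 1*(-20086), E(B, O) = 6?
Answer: 1/20077 ≈ 4.9808e-5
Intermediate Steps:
n = 20077 (n = -9 + (0 - 1*(-20086)) = -9 + (0 + 20086) = -9 + 20086 = 20077)
1/n = 1/20077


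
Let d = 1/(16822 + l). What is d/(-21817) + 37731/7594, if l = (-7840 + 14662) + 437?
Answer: 19822930795793/3989699094138 ≈ 4.9685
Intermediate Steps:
l = 7259 (l = 6822 + 437 = 7259)
d = 1/24081 (d = 1/(16822 + 7259) = 1/24081 ≈ 4.1527e-5)
d/(-21817) + 37731/7594 = (1/24081)/(-21817) + 37731/7594 = (1/24081)*(-1/21817) + 37731*(1/7594) = -1/525375177 + 37731/7594 = 19822930795793/3989699094138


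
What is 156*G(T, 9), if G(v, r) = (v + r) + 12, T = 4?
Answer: 3900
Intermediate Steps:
G(v, r) = 12 + r + v (G(v, r) = (r + v) + 12 = 12 + r + v)
156*G(T, 9) = 156*(12 + 9 + 4) = 156*25 = 3900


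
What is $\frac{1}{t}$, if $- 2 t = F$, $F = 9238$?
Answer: $- \frac{1}{4619} \approx -0.0002165$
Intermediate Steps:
$t = -4619$ ($t = \left(- \frac{1}{2}\right) 9238 = -4619$)
$\frac{1}{t} = \frac{1}{-4619} = - \frac{1}{4619}$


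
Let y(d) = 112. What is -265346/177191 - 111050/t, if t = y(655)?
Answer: -1407627093/1417528 ≈ -993.02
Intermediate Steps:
t = 112
-265346/177191 - 111050/t = -265346/177191 - 111050/112 = -265346*1/177191 - 111050*1/112 = -265346/177191 - 55525/56 = -1407627093/1417528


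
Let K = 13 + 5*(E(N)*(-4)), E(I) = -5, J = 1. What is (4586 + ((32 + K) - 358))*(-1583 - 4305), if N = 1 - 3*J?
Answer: -25748224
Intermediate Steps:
N = -2 (N = 1 - 3*1 = 1 - 3 = -2)
K = 113 (K = 13 + 5*(-5*(-4)) = 13 + 5*20 = 13 + 100 = 113)
(4586 + ((32 + K) - 358))*(-1583 - 4305) = (4586 + ((32 + 113) - 358))*(-1583 - 4305) = (4586 + (145 - 358))*(-5888) = (4586 - 213)*(-5888) = 4373*(-5888) = -25748224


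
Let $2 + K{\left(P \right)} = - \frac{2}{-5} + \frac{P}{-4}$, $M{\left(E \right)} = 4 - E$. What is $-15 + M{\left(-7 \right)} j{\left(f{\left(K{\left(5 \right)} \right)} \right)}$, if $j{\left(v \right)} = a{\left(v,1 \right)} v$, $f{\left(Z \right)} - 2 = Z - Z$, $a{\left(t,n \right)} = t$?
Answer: $29$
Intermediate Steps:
$K{\left(P \right)} = - \frac{8}{5} - \frac{P}{4}$ ($K{\left(P \right)} = -2 + \left(- \frac{2}{-5} + \frac{P}{-4}\right) = -2 + \left(\left(-2\right) \left(- \frac{1}{5}\right) + P \left(- \frac{1}{4}\right)\right) = -2 - \left(- \frac{2}{5} + \frac{P}{4}\right) = - \frac{8}{5} - \frac{P}{4}$)
$f{\left(Z \right)} = 2$ ($f{\left(Z \right)} = 2 + \left(Z - Z\right) = 2 + 0 = 2$)
$j{\left(v \right)} = v^{2}$ ($j{\left(v \right)} = v v = v^{2}$)
$-15 + M{\left(-7 \right)} j{\left(f{\left(K{\left(5 \right)} \right)} \right)} = -15 + \left(4 - -7\right) 2^{2} = -15 + \left(4 + 7\right) 4 = -15 + 11 \cdot 4 = -15 + 44 = 29$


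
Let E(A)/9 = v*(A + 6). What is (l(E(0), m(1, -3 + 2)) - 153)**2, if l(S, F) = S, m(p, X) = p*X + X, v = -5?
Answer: 178929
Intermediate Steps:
m(p, X) = X + X*p (m(p, X) = X*p + X = X + X*p)
E(A) = -270 - 45*A (E(A) = 9*(-5*(A + 6)) = 9*(-5*(6 + A)) = 9*(-30 - 5*A) = -270 - 45*A)
(l(E(0), m(1, -3 + 2)) - 153)**2 = ((-270 - 45*0) - 153)**2 = ((-270 + 0) - 153)**2 = (-270 - 153)**2 = (-423)**2 = 178929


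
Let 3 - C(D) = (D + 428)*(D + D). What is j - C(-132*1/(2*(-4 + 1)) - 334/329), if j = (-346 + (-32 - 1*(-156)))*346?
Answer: -6274869887/108241 ≈ -57971.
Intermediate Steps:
C(D) = 3 - 2*D*(428 + D) (C(D) = 3 - (D + 428)*(D + D) = 3 - (428 + D)*2*D = 3 - 2*D*(428 + D))
j = -76812 (j = (-346 + (-32 + 156))*346 = (-346 + 124)*346 = -222*346 = -76812)
j - C(-132*1/(2*(-4 + 1)) - 334/329) = -76812 - (3 - 856*(-132*1/(2*(-4 + 1)) - 334/329) - 2*(-132*1/(2*(-4 + 1)) - 334/329)**2) = -76812 - (3 - 856*(-132/((-3*2)) - 334*1/329) - 2*(-132/((-3*2)) - 334*1/329)**2) = -76812 - (3 - 856*(-132/(-6) - 334/329) - 2*(-132/(-6) - 334/329)**2) = -76812 - (3 - 856*(-132*(-1/6) - 334/329) - 2*(-132*(-1/6) - 334/329)**2) = -76812 - (3 - 856*(22 - 334/329) - 2*(22 - 334/329)**2) = -76812 - (3 - 856*6904/329 - 2*(6904/329)**2) = -76812 - (3 - 5909824/329 - 2*47665216/108241) = -76812 - (3 - 5909824/329 - 95330432/108241) = -76812 - 1*(-2039337805/108241) = -76812 + 2039337805/108241 = -6274869887/108241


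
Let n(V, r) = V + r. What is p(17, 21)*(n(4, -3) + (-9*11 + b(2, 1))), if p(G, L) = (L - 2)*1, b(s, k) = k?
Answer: -1843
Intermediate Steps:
p(G, L) = -2 + L (p(G, L) = (-2 + L)*1 = -2 + L)
p(17, 21)*(n(4, -3) + (-9*11 + b(2, 1))) = (-2 + 21)*((4 - 3) + (-9*11 + 1)) = 19*(1 + (-99 + 1)) = 19*(1 - 98) = 19*(-97) = -1843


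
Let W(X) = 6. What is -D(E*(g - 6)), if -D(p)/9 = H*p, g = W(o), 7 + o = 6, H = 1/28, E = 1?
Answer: 0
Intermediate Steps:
H = 1/28 ≈ 0.035714
o = -1 (o = -7 + 6 = -1)
g = 6
D(p) = -9*p/28
-D(E*(g - 6)) = -(-9)*1*(6 - 6)/28 = -(-9)*1*0/28 = -(-9)*0/28 = -1*0 = 0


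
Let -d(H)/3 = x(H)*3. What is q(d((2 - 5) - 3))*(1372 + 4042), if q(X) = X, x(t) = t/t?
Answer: -48726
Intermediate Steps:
x(t) = 1
d(H) = -9 (d(H) = -3*3 = -9)
q(d((2 - 5) - 3))*(1372 + 4042) = -9*(1372 + 4042) = -9*5414 = -48726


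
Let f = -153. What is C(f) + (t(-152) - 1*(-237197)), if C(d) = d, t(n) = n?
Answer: 236892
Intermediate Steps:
C(f) + (t(-152) - 1*(-237197)) = -153 + (-152 - 1*(-237197)) = -153 + (-152 + 237197) = -153 + 237045 = 236892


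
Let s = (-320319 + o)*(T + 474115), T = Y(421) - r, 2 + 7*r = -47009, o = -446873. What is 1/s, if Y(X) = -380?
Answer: -7/2580186377952 ≈ -2.7130e-12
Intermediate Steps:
r = -47011/7 (r = -2/7 + (⅐)*(-47009) = -2/7 - 47009/7 = -47011/7 ≈ -6715.9)
T = 44351/7 (T = -380 - 1*(-47011/7) = -380 + 47011/7 = 44351/7 ≈ 6335.9)
s = -2580186377952/7 (s = (-320319 - 446873)*(44351/7 + 474115) = -767192*3363156/7 = -2580186377952/7 ≈ -3.6860e+11)
1/s = 1/(-2580186377952/7) = -7/2580186377952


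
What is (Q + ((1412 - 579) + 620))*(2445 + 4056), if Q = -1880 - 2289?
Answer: -17656716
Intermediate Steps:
Q = -4169
(Q + ((1412 - 579) + 620))*(2445 + 4056) = (-4169 + ((1412 - 579) + 620))*(2445 + 4056) = (-4169 + (833 + 620))*6501 = (-4169 + 1453)*6501 = -2716*6501 = -17656716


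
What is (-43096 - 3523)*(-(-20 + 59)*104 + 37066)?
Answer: -1538893190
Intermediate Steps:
(-43096 - 3523)*(-(-20 + 59)*104 + 37066) = -46619*(-39*104 + 37066) = -46619*(-1*4056 + 37066) = -46619*(-4056 + 37066) = -46619*33010 = -1538893190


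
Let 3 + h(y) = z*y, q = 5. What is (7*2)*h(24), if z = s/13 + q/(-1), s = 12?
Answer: -18354/13 ≈ -1411.8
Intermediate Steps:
z = -53/13 (z = 12/13 + 5/(-1) = 12*(1/13) + 5*(-1) = 12/13 - 5 = -53/13 ≈ -4.0769)
h(y) = -3 - 53*y/13
(7*2)*h(24) = (7*2)*(-3 - 53/13*24) = 14*(-3 - 1272/13) = 14*(-1311/13) = -18354/13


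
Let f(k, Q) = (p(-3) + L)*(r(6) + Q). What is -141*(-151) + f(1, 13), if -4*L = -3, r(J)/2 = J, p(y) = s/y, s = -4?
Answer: 256117/12 ≈ 21343.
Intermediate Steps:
p(y) = -4/y
r(J) = 2*J
L = 3/4 (L = -1/4*(-3) = 3/4 ≈ 0.75000)
f(k, Q) = 25 + 25*Q/12 (f(k, Q) = (-4/(-3) + 3/4)*(2*6 + Q) = (-4*(-1/3) + 3/4)*(12 + Q) = (4/3 + 3/4)*(12 + Q) = 25*(12 + Q)/12 = 25 + 25*Q/12)
-141*(-151) + f(1, 13) = -141*(-151) + (25 + (25/12)*13) = 21291 + (25 + 325/12) = 21291 + 625/12 = 256117/12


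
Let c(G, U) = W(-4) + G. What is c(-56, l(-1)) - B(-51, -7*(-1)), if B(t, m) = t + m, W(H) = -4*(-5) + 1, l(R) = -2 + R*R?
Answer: 9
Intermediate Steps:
l(R) = -2 + R²
W(H) = 21 (W(H) = 20 + 1 = 21)
B(t, m) = m + t
c(G, U) = 21 + G
c(-56, l(-1)) - B(-51, -7*(-1)) = (21 - 56) - (-7*(-1) - 51) = -35 - (7 - 51) = -35 - 1*(-44) = -35 + 44 = 9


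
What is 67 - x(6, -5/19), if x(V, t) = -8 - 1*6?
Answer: 81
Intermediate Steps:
x(V, t) = -14 (x(V, t) = -8 - 6 = -14)
67 - x(6, -5/19) = 67 - 1*(-14) = 67 + 14 = 81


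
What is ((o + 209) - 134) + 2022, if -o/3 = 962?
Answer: -789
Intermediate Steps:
o = -2886 (o = -3*962 = -2886)
((o + 209) - 134) + 2022 = ((-2886 + 209) - 134) + 2022 = (-2677 - 134) + 2022 = -2811 + 2022 = -789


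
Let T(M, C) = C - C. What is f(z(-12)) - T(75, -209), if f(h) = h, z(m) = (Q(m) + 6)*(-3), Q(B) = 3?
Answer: -27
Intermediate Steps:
z(m) = -27 (z(m) = (3 + 6)*(-3) = 9*(-3) = -27)
T(M, C) = 0
f(z(-12)) - T(75, -209) = -27 - 1*0 = -27 + 0 = -27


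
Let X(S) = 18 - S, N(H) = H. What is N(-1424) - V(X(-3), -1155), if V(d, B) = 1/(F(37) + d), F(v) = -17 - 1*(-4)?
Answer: -11393/8 ≈ -1424.1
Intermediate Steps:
F(v) = -13 (F(v) = -17 + 4 = -13)
V(d, B) = 1/(-13 + d)
N(-1424) - V(X(-3), -1155) = -1424 - 1/(-13 + (18 - 1*(-3))) = -1424 - 1/(-13 + (18 + 3)) = -1424 - 1/(-13 + 21) = -1424 - 1/8 = -1424 - 1*⅛ = -1424 - ⅛ = -11393/8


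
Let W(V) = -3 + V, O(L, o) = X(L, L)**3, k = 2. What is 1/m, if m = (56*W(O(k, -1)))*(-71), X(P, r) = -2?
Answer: 1/43736 ≈ 2.2864e-5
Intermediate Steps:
O(L, o) = -8 (O(L, o) = (-2)**3 = -8)
m = 43736 (m = (56*(-3 - 8))*(-71) = (56*(-11))*(-71) = -616*(-71) = 43736)
1/m = 1/43736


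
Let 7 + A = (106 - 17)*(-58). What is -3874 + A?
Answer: -9043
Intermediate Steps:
A = -5169 (A = -7 + (106 - 17)*(-58) = -7 + 89*(-58) = -7 - 5162 = -5169)
-3874 + A = -3874 - 5169 = -9043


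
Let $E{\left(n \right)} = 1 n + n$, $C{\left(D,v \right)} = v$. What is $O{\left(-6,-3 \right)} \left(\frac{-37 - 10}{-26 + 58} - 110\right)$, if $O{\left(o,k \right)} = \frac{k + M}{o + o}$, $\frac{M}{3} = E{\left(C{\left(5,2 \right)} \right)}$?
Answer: $\frac{10701}{128} \approx 83.602$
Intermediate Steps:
$E{\left(n \right)} = 2 n$ ($E{\left(n \right)} = n + n = 2 n$)
$M = 12$ ($M = 3 \cdot 2 \cdot 2 = 3 \cdot 4 = 12$)
$O{\left(o,k \right)} = \frac{12 + k}{2 o}$ ($O{\left(o,k \right)} = \frac{k + 12}{o + o} = \frac{12 + k}{2 o}$)
$O{\left(-6,-3 \right)} \left(\frac{-37 - 10}{-26 + 58} - 110\right) = \frac{12 - 3}{2 \left(-6\right)} \left(\frac{-37 - 10}{-26 + 58} - 110\right) = \frac{1}{2} \left(- \frac{1}{6}\right) 9 \left(- \frac{47}{32} - 110\right) = - \frac{3 \left(\left(-47\right) \frac{1}{32} - 110\right)}{4} = - \frac{3 \left(- \frac{47}{32} - 110\right)}{4} = \left(- \frac{3}{4}\right) \left(- \frac{3567}{32}\right) = \frac{10701}{128}$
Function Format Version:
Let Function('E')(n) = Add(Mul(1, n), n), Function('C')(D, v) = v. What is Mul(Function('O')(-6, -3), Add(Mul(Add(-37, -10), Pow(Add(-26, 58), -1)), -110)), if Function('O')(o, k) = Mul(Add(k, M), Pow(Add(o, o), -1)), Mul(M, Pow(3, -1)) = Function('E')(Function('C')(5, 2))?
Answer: Rational(10701, 128) ≈ 83.602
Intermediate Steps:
Function('E')(n) = Mul(2, n) (Function('E')(n) = Add(n, n) = Mul(2, n))
M = 12 (M = Mul(3, Mul(2, 2)) = Mul(3, 4) = 12)
Function('O')(o, k) = Mul(Rational(1, 2), Pow(o, -1), Add(12, k)) (Function('O')(o, k) = Mul(Add(k, 12), Pow(Add(o, o), -1)) = Mul(Add(12, k), Pow(Mul(2, o), -1)) = Mul(Add(12, k), Mul(Rational(1, 2), Pow(o, -1))) = Mul(Rational(1, 2), Pow(o, -1), Add(12, k)))
Mul(Function('O')(-6, -3), Add(Mul(Add(-37, -10), Pow(Add(-26, 58), -1)), -110)) = Mul(Mul(Rational(1, 2), Pow(-6, -1), Add(12, -3)), Add(Mul(Add(-37, -10), Pow(Add(-26, 58), -1)), -110)) = Mul(Mul(Rational(1, 2), Rational(-1, 6), 9), Add(Mul(-47, Pow(32, -1)), -110)) = Mul(Rational(-3, 4), Add(Mul(-47, Rational(1, 32)), -110)) = Mul(Rational(-3, 4), Add(Rational(-47, 32), -110)) = Mul(Rational(-3, 4), Rational(-3567, 32)) = Rational(10701, 128)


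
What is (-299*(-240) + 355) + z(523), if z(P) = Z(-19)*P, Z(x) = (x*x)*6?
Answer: 1204933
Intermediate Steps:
Z(x) = 6*x² (Z(x) = x²*6 = 6*x²)
z(P) = 2166*P (z(P) = (6*(-19)²)*P = (6*361)*P = 2166*P)
(-299*(-240) + 355) + z(523) = (-299*(-240) + 355) + 2166*523 = (71760 + 355) + 1132818 = 72115 + 1132818 = 1204933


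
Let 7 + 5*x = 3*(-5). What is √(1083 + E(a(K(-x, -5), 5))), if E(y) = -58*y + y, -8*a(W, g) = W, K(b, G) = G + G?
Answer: √4047/2 ≈ 31.808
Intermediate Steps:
x = -22/5 (x = -7/5 + (3*(-5))/5 = -7/5 + (⅕)*(-15) = -7/5 - 3 = -22/5 ≈ -4.4000)
K(b, G) = 2*G
a(W, g) = -W/8
E(y) = -57*y
√(1083 + E(a(K(-x, -5), 5))) = √(1083 - (-57)*2*(-5)/8) = √(1083 - (-57)*(-10)/8) = √(1083 - 57*5/4) = √(1083 - 285/4) = √(4047/4) = √4047/2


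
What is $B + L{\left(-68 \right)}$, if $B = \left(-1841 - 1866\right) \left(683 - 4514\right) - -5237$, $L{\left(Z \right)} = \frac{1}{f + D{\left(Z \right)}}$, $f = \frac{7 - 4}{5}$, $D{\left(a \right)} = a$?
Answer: $\frac{4787676093}{337} \approx 1.4207 \cdot 10^{7}$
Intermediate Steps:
$f = \frac{3}{5}$ ($f = 3 \cdot \frac{1}{5} = \frac{3}{5} \approx 0.6$)
$L{\left(Z \right)} = \frac{1}{\frac{3}{5} + Z}$
$B = 14206754$ ($B = \left(-3707\right) \left(-3831\right) + 5237 = 14201517 + 5237 = 14206754$)
$B + L{\left(-68 \right)} = 14206754 + \frac{5}{3 + 5 \left(-68\right)} = 14206754 + \frac{5}{3 - 340} = 14206754 + \frac{5}{-337} = 14206754 + 5 \left(- \frac{1}{337}\right) = 14206754 - \frac{5}{337} = \frac{4787676093}{337}$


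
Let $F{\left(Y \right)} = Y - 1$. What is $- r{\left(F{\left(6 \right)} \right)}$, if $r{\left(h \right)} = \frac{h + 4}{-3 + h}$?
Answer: $- \frac{9}{2} \approx -4.5$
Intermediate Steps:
$F{\left(Y \right)} = -1 + Y$ ($F{\left(Y \right)} = Y - 1 = -1 + Y$)
$r{\left(h \right)} = \frac{4 + h}{-3 + h}$
$- r{\left(F{\left(6 \right)} \right)} = - \frac{4 + \left(-1 + 6\right)}{-3 + \left(-1 + 6\right)} = - \frac{4 + 5}{-3 + 5} = - \frac{9}{2}$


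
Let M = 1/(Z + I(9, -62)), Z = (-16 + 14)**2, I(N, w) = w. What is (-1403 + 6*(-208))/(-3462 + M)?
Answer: 153758/200797 ≈ 0.76574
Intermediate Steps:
Z = 4 (Z = (-2)**2 = 4)
M = -1/58 (M = 1/(4 - 62) = 1/(-58) = -1/58 ≈ -0.017241)
(-1403 + 6*(-208))/(-3462 + M) = (-1403 + 6*(-208))/(-3462 - 1/58) = (-1403 - 1248)/(-200797/58) = -2651*(-58/200797) = 153758/200797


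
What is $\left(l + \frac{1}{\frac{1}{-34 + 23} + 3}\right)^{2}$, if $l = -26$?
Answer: $\frac{674041}{1024} \approx 658.24$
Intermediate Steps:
$\left(l + \frac{1}{\frac{1}{-34 + 23} + 3}\right)^{2} = \left(-26 + \frac{1}{\frac{1}{-34 + 23} + 3}\right)^{2} = \left(-26 + \frac{1}{\frac{1}{-11} + 3}\right)^{2} = \left(-26 + \frac{1}{- \frac{1}{11} + 3}\right)^{2} = \left(-26 + \frac{1}{\frac{32}{11}}\right)^{2} = \left(-26 + \frac{11}{32}\right)^{2} = \left(- \frac{821}{32}\right)^{2} = \frac{674041}{1024}$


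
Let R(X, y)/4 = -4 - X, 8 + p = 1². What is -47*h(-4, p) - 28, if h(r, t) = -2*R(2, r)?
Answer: -2284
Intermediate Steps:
p = -7 (p = -8 + 1² = -8 + 1 = -7)
R(X, y) = -16 - 4*X (R(X, y) = 4*(-4 - X) = -16 - 4*X)
h(r, t) = 48 (h(r, t) = -2*(-16 - 4*2) = -2*(-16 - 8) = -2*(-24) = 48)
-47*h(-4, p) - 28 = -47*48 - 28 = -2256 - 28 = -2284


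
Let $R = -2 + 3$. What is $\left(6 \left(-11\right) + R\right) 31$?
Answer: $-2015$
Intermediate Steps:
$R = 1$
$\left(6 \left(-11\right) + R\right) 31 = \left(6 \left(-11\right) + 1\right) 31 = \left(-66 + 1\right) 31 = \left(-65\right) 31 = -2015$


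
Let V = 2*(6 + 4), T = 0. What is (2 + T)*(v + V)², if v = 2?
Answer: 968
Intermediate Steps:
V = 20 (V = 2*10 = 20)
(2 + T)*(v + V)² = (2 + 0)*(2 + 20)² = 2*22² = 2*484 = 968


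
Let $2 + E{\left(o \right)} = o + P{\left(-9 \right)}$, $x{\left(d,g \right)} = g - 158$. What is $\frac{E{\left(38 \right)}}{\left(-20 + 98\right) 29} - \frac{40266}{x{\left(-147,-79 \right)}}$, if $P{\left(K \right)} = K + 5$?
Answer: $\frac{15181546}{89349} \approx 169.91$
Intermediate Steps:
$x{\left(d,g \right)} = -158 + g$
$P{\left(K \right)} = 5 + K$
$E{\left(o \right)} = -6 + o$ ($E{\left(o \right)} = -2 + \left(o + \left(5 - 9\right)\right) = -2 + \left(o - 4\right) = -2 + \left(-4 + o\right) = -6 + o$)
$\frac{E{\left(38 \right)}}{\left(-20 + 98\right) 29} - \frac{40266}{x{\left(-147,-79 \right)}} = \frac{-6 + 38}{\left(-20 + 98\right) 29} - \frac{40266}{-158 - 79} = \frac{32}{78 \cdot 29} - \frac{40266}{-237} = \frac{32}{2262} - - \frac{13422}{79} = 32 \cdot \frac{1}{2262} + \frac{13422}{79} = \frac{16}{1131} + \frac{13422}{79} = \frac{15181546}{89349}$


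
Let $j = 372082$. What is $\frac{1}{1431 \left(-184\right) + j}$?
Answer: $\frac{1}{108778} \approx 9.193 \cdot 10^{-6}$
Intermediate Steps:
$\frac{1}{1431 \left(-184\right) + j} = \frac{1}{1431 \left(-184\right) + 372082} = \frac{1}{-263304 + 372082} = \frac{1}{108778}$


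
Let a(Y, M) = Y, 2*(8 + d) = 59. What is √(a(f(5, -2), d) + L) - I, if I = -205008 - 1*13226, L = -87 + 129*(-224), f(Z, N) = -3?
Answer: 218234 + I*√28986 ≈ 2.1823e+5 + 170.25*I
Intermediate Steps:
d = 43/2 (d = -8 + (½)*59 = -8 + 59/2 = 43/2 ≈ 21.500)
L = -28983 (L = -87 - 28896 = -28983)
I = -218234 (I = -205008 - 13226 = -218234)
√(a(f(5, -2), d) + L) - I = √(-3 - 28983) - 1*(-218234) = √(-28986) + 218234 = I*√28986 + 218234 = 218234 + I*√28986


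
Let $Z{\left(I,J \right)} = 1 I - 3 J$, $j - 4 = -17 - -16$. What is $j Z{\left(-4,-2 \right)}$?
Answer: $6$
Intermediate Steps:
$j = 3$ ($j = 4 - 1 = 3$)
$Z{\left(I,J \right)} = I - 3 J$
$j Z{\left(-4,-2 \right)} = 3 \left(-4 - -6\right) = 3 \left(-4 + 6\right) = 3 \cdot 2 = 6$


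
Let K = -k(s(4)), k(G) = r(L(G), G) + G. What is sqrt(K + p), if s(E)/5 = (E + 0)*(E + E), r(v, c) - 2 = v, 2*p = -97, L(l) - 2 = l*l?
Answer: 5*I*sqrt(4130)/2 ≈ 160.66*I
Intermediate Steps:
L(l) = 2 + l**2 (L(l) = 2 + l*l = 2 + l**2)
p = -97/2 (p = (1/2)*(-97) = -97/2 ≈ -48.500)
r(v, c) = 2 + v
s(E) = 10*E**2 (s(E) = 5*((E + 0)*(E + E)) = 5*(E*(2*E)) = 5*(2*E**2) = 10*E**2)
k(G) = 4 + G + G**2 (k(G) = (2 + (2 + G**2)) + G = (4 + G**2) + G = 4 + G + G**2)
K = -25764 (K = -(4 + 10*4**2 + (10*4**2)**2) = -(4 + 10*16 + (10*16)**2) = -(4 + 160 + 160**2) = -(4 + 160 + 25600) = -1*25764 = -25764)
sqrt(K + p) = sqrt(-25764 - 97/2) = sqrt(-51625/2) = 5*I*sqrt(4130)/2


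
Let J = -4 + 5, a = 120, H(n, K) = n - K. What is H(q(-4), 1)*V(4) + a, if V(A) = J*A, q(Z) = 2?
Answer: 124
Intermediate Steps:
J = 1
V(A) = A (V(A) = 1*A = A)
H(q(-4), 1)*V(4) + a = (2 - 1*1)*4 + 120 = (2 - 1)*4 + 120 = 1*4 + 120 = 4 + 120 = 124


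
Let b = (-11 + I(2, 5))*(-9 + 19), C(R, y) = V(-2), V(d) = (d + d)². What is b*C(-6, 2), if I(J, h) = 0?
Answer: -1760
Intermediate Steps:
V(d) = 4*d² (V(d) = (2*d)² = 4*d²)
C(R, y) = 16 (C(R, y) = 4*(-2)² = 4*4 = 16)
b = -110 (b = (-11 + 0)*(-9 + 19) = -11*10 = -110)
b*C(-6, 2) = -110*16 = -1760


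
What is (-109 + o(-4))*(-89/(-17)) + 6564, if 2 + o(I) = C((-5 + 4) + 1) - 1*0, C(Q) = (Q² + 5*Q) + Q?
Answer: 101709/17 ≈ 5982.9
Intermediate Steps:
C(Q) = Q² + 6*Q
o(I) = -2 (o(I) = -2 + (((-5 + 4) + 1)*(6 + ((-5 + 4) + 1)) - 1*0) = -2 + ((-1 + 1)*(6 + (-1 + 1)) + 0) = -2 + (0*(6 + 0) + 0) = -2 + (0*6 + 0) = -2 + (0 + 0) = -2 + 0 = -2)
(-109 + o(-4))*(-89/(-17)) + 6564 = (-109 - 2)*(-89/(-17)) + 6564 = -(-9879)*(-1)/17 + 6564 = -111*89/17 + 6564 = -9879/17 + 6564 = 101709/17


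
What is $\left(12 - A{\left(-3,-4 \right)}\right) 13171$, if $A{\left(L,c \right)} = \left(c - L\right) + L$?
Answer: $210736$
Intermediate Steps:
$A{\left(L,c \right)} = c$
$\left(12 - A{\left(-3,-4 \right)}\right) 13171 = \left(12 - -4\right) 13171 = \left(12 + 4\right) 13171 = 16 \cdot 13171 = 210736$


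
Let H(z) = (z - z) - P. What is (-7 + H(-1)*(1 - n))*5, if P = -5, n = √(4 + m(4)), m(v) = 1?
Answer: -10 - 25*√5 ≈ -65.902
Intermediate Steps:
n = √5 (n = √(4 + 1) = √5 ≈ 2.2361)
H(z) = 5 (H(z) = (z - z) - 1*(-5) = 0 + 5 = 5)
(-7 + H(-1)*(1 - n))*5 = (-7 + 5*(1 - √5))*5 = (-7 + (5 - 5*√5))*5 = (-2 - 5*√5)*5 = -10 - 25*√5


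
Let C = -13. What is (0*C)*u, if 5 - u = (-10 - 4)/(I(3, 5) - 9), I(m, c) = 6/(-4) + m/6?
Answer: 0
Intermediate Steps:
I(m, c) = -3/2 + m/6 (I(m, c) = 6*(-¼) + m*(⅙) = -3/2 + m/6)
u = 18/5 (u = 5 - (-10 - 4)/((-3/2 + (⅙)*3) - 9) = 5 - (-14)/((-3/2 + ½) - 9) = 5 - (-14)/(-1 - 9) = 5 - (-14)/(-10) = 5 - (-14)*(-1)/10 = 5 - 1*7/5 = 5 - 7/5 = 18/5 ≈ 3.6000)
(0*C)*u = (0*(-13))*(18/5) = 0*(18/5) = 0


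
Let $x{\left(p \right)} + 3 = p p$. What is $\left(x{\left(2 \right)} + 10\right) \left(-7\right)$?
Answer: $-77$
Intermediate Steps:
$x{\left(p \right)} = -3 + p^{2}$ ($x{\left(p \right)} = -3 + p p = -3 + p^{2}$)
$\left(x{\left(2 \right)} + 10\right) \left(-7\right) = \left(\left(-3 + 2^{2}\right) + 10\right) \left(-7\right) = \left(\left(-3 + 4\right) + 10\right) \left(-7\right) = \left(1 + 10\right) \left(-7\right) = 11 \left(-7\right) = -77$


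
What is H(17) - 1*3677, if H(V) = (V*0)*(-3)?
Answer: -3677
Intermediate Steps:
H(V) = 0 (H(V) = 0*(-3) = 0)
H(17) - 1*3677 = 0 - 1*3677 = 0 - 3677 = -3677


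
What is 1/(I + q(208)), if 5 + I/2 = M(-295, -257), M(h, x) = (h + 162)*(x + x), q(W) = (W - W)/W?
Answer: 1/136714 ≈ 7.3145e-6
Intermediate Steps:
q(W) = 0 (q(W) = 0/W = 0)
M(h, x) = 2*x*(162 + h) (M(h, x) = (162 + h)*(2*x) = 2*x*(162 + h))
I = 136714 (I = -10 + 2*(2*(-257)*(162 - 295)) = -10 + 2*(2*(-257)*(-133)) = -10 + 2*68362 = -10 + 136724 = 136714)
1/(I + q(208)) = 1/(136714 + 0) = 1/136714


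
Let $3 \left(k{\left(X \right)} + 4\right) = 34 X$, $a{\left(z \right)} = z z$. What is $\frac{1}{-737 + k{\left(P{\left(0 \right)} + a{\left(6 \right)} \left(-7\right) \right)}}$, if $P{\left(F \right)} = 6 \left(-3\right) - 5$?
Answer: $- \frac{3}{11573} \approx -0.00025922$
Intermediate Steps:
$a{\left(z \right)} = z^{2}$
$P{\left(F \right)} = -23$ ($P{\left(F \right)} = -18 - 5 = -23$)
$k{\left(X \right)} = -4 + \frac{34 X}{3}$
$\frac{1}{-737 + k{\left(P{\left(0 \right)} + a{\left(6 \right)} \left(-7\right) \right)}} = \frac{1}{-737 + \left(-4 + \frac{34 \left(-23 + 6^{2} \left(-7\right)\right)}{3}\right)} = \frac{1}{-737 + \left(-4 + \frac{34 \left(-23 + 36 \left(-7\right)\right)}{3}\right)} = \frac{1}{-737 + \left(-4 + \frac{34 \left(-23 - 252\right)}{3}\right)} = \frac{1}{-737 + \left(-4 + \frac{34}{3} \left(-275\right)\right)} = \frac{1}{-737 - \frac{9362}{3}} = \frac{1}{- \frac{11573}{3}} = - \frac{3}{11573}$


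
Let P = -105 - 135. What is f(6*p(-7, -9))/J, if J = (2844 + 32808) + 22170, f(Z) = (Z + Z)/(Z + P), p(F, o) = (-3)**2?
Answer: -3/298747 ≈ -1.0042e-5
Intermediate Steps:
p(F, o) = 9
P = -240
f(Z) = 2*Z/(-240 + Z) (f(Z) = (Z + Z)/(Z - 240) = (2*Z)/(-240 + Z) = 2*Z/(-240 + Z))
J = 57822 (J = 35652 + 22170 = 57822)
f(6*p(-7, -9))/J = (2*(6*9)/(-240 + 6*9))/57822 = (2*54/(-240 + 54))*(1/57822) = (2*54/(-186))*(1/57822) = (2*54*(-1/186))*(1/57822) = -18/31*1/57822 = -3/298747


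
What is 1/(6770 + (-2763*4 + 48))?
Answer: -1/4234 ≈ -0.00023618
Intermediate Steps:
1/(6770 + (-2763*4 + 48)) = 1/(6770 + (-11052 + 48)) = 1/(6770 - 11004) = 1/(-4234) = -1/4234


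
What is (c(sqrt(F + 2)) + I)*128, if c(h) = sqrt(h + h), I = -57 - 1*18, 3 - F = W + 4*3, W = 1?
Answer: -9600 + 256*2**(1/4)*sqrt(I) ≈ -9384.7 + 215.27*I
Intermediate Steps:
F = -10 (F = 3 - (1 + 4*3) = 3 - (1 + 12) = 3 - 1*13 = 3 - 13 = -10)
I = -75 (I = -57 - 18 = -75)
c(h) = sqrt(2)*sqrt(h) (c(h) = sqrt(2*h) = sqrt(2)*sqrt(h))
(c(sqrt(F + 2)) + I)*128 = (sqrt(2)*sqrt(sqrt(-10 + 2)) - 75)*128 = (sqrt(2)*sqrt(sqrt(-8)) - 75)*128 = (sqrt(2)*sqrt(2*I*sqrt(2)) - 75)*128 = (sqrt(2)*(2**(3/4)*sqrt(I)) - 75)*128 = (2*2**(1/4)*sqrt(I) - 75)*128 = (-75 + 2*2**(1/4)*sqrt(I))*128 = -9600 + 256*2**(1/4)*sqrt(I)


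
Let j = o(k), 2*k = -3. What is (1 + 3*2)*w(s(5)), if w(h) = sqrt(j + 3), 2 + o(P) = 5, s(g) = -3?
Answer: 7*sqrt(6) ≈ 17.146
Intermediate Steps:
k = -3/2 (k = (1/2)*(-3) = -3/2 ≈ -1.5000)
o(P) = 3 (o(P) = -2 + 5 = 3)
j = 3
w(h) = sqrt(6) (w(h) = sqrt(3 + 3) = sqrt(6))
(1 + 3*2)*w(s(5)) = (1 + 3*2)*sqrt(6) = (1 + 6)*sqrt(6) = 7*sqrt(6)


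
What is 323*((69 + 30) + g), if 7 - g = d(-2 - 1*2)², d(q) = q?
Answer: 29070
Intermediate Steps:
g = -9 (g = 7 - (-2 - 1*2)² = 7 - (-2 - 2)² = 7 - 1*(-4)² = 7 - 1*16 = 7 - 16 = -9)
323*((69 + 30) + g) = 323*((69 + 30) - 9) = 323*(99 - 9) = 323*90 = 29070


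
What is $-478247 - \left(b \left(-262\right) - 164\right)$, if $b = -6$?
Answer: $-479655$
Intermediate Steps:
$-478247 - \left(b \left(-262\right) - 164\right) = -478247 - \left(\left(-6\right) \left(-262\right) - 164\right) = -478247 - \left(1572 - 164\right) = -478247 - 1408 = -479655$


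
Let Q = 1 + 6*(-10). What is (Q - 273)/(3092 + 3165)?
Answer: -332/6257 ≈ -0.053061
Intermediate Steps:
Q = -59 (Q = 1 - 60 = -59)
(Q - 273)/(3092 + 3165) = (-59 - 273)/(3092 + 3165) = -332/6257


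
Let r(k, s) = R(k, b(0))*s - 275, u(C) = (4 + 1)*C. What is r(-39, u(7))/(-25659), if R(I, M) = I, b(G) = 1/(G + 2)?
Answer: 1640/25659 ≈ 0.063915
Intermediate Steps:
b(G) = 1/(2 + G)
u(C) = 5*C
r(k, s) = -275 + k*s (r(k, s) = k*s - 275 = -275 + k*s)
r(-39, u(7))/(-25659) = (-275 - 195*7)/(-25659) = (-275 - 39*35)*(-1/25659) = (-275 - 1365)*(-1/25659) = -1640*(-1/25659) = 1640/25659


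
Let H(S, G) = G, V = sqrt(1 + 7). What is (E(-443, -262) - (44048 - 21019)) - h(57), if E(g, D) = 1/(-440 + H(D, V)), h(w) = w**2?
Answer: -635901377/24199 - sqrt(2)/96796 ≈ -26278.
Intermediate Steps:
V = 2*sqrt(2) (V = sqrt(8) = 2*sqrt(2) ≈ 2.8284)
E(g, D) = 1/(-440 + 2*sqrt(2))
(E(-443, -262) - (44048 - 21019)) - h(57) = ((-55/24199 - sqrt(2)/96796) - (44048 - 21019)) - 1*57**2 = ((-55/24199 - sqrt(2)/96796) - 1*23029) - 1*3249 = ((-55/24199 - sqrt(2)/96796) - 23029) - 3249 = (-557278826/24199 - sqrt(2)/96796) - 3249 = -635901377/24199 - sqrt(2)/96796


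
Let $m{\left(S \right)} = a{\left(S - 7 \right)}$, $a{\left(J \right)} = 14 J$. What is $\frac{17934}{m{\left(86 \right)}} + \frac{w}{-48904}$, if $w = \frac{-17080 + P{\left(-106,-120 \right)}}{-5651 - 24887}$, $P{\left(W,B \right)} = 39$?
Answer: $\frac{1913082934673}{117980997808} \approx 16.215$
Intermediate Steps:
$w = \frac{17041}{30538}$ ($w = \frac{-17080 + 39}{-5651 - 24887} = - \frac{17041}{-30538} = \left(-17041\right) \left(- \frac{1}{30538}\right) = \frac{17041}{30538} \approx 0.55803$)
$m{\left(S \right)} = -98 + 14 S$ ($m{\left(S \right)} = 14 \left(S - 7\right) = 14 \left(-7 + S\right) = -98 + 14 S$)
$\frac{17934}{m{\left(86 \right)}} + \frac{w}{-48904} = \frac{17934}{-98 + 14 \cdot 86} + \frac{17041}{30538 \left(-48904\right)} = \frac{17934}{-98 + 1204} + \frac{17041}{30538} \left(- \frac{1}{48904}\right) = \frac{17934}{1106} - \frac{17041}{1493430352} = 17934 \cdot \frac{1}{1106} - \frac{17041}{1493430352} = \frac{1281}{79} - \frac{17041}{1493430352} = \frac{1913082934673}{117980997808}$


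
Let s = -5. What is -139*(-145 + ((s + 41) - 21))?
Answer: 18070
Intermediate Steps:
-139*(-145 + ((s + 41) - 21)) = -139*(-145 + ((-5 + 41) - 21)) = -139*(-145 + (36 - 21)) = -139*(-145 + 15) = -139*(-130) = 18070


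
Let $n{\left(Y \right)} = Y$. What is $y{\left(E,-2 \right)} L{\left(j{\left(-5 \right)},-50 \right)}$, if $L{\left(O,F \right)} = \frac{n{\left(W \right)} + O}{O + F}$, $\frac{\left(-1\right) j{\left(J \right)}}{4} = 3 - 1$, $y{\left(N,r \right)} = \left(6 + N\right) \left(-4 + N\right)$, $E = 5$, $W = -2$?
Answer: $\frac{55}{29} \approx 1.8966$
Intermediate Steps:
$y{\left(N,r \right)} = \left(-4 + N\right) \left(6 + N\right)$
$j{\left(J \right)} = -8$ ($j{\left(J \right)} = - 4 \left(3 - 1\right) = \left(-4\right) 2 = -8$)
$L{\left(O,F \right)} = \frac{-2 + O}{F + O}$ ($L{\left(O,F \right)} = \frac{-2 + O}{O + F} = \frac{-2 + O}{F + O}$)
$y{\left(E,-2 \right)} L{\left(j{\left(-5 \right)},-50 \right)} = \left(-24 + 5^{2} + 2 \cdot 5\right) \frac{-2 - 8}{-50 - 8} = \left(-24 + 25 + 10\right) \frac{1}{-58} \left(-10\right) = 11 \left(\left(- \frac{1}{58}\right) \left(-10\right)\right) = 11 \cdot \frac{5}{29} = \frac{55}{29}$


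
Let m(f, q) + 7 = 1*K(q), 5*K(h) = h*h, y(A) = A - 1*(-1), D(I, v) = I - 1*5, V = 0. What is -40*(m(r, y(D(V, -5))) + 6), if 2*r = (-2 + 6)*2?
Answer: -88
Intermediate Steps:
D(I, v) = -5 + I (D(I, v) = I - 5 = -5 + I)
y(A) = 1 + A (y(A) = A + 1 = 1 + A)
K(h) = h²/5 (K(h) = (h*h)/5 = h²/5)
r = 4 (r = ((-2 + 6)*2)/2 = (4*2)/2 = (½)*8 = 4)
m(f, q) = -7 + q²/5 (m(f, q) = -7 + 1*(q²/5) = -7 + q²/5)
-40*(m(r, y(D(V, -5))) + 6) = -40*((-7 + (1 + (-5 + 0))²/5) + 6) = -40*((-7 + (1 - 5)²/5) + 6) = -40*((-7 + (⅕)*(-4)²) + 6) = -40*((-7 + (⅕)*16) + 6) = -40*((-7 + 16/5) + 6) = -40*(-19/5 + 6) = -40*11/5 = -88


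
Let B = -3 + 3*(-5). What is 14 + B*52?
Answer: -922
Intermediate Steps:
B = -18 (B = -3 - 15 = -18)
14 + B*52 = 14 - 18*52 = 14 - 936 = -922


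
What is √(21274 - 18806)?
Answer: 2*√617 ≈ 49.679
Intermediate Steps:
√(21274 - 18806) = √2468 = 2*√617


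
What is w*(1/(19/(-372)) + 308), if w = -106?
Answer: -580880/19 ≈ -30573.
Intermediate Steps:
w*(1/(19/(-372)) + 308) = -106*(1/(19/(-372)) + 308) = -106*(1/(19*(-1/372)) + 308) = -106*(1/(-19/372) + 308) = -106*(-372/19 + 308) = -106*5480/19 = -580880/19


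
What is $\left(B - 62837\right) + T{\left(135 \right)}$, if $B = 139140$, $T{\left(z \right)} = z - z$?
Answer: $76303$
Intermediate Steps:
$T{\left(z \right)} = 0$
$\left(B - 62837\right) + T{\left(135 \right)} = \left(139140 - 62837\right) + 0 = 76303 + 0 = 76303$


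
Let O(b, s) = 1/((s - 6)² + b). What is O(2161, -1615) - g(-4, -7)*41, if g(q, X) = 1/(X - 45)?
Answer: 53910967/68374852 ≈ 0.78846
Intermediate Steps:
O(b, s) = 1/(b + (-6 + s)²) (O(b, s) = 1/((-6 + s)² + b) = 1/(b + (-6 + s)²))
g(q, X) = 1/(-45 + X)
O(2161, -1615) - g(-4, -7)*41 = 1/(2161 + (-6 - 1615)²) - 41/(-45 - 7) = 1/(2161 + (-1621)²) - 41/(-52) = 1/(2161 + 2627641) - (-1)*41/52 = 1/2629802 - 1*(-41/52) = 1/2629802 + 41/52 = 53910967/68374852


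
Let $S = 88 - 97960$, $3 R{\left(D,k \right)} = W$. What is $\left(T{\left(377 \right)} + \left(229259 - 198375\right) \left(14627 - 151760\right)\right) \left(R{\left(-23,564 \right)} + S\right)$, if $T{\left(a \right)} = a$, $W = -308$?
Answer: $\frac{1244831390975180}{3} \approx 4.1494 \cdot 10^{14}$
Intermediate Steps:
$R{\left(D,k \right)} = - \frac{308}{3}$ ($R{\left(D,k \right)} = \frac{1}{3} \left(-308\right) = - \frac{308}{3}$)
$S = -97872$ ($S = 88 - 97960 = -97872$)
$\left(T{\left(377 \right)} + \left(229259 - 198375\right) \left(14627 - 151760\right)\right) \left(R{\left(-23,564 \right)} + S\right) = \left(377 + \left(229259 - 198375\right) \left(14627 - 151760\right)\right) \left(- \frac{308}{3} - 97872\right) = \left(377 + 30884 \left(-137133\right)\right) \left(- \frac{293924}{3}\right) = \left(377 - 4235215572\right) \left(- \frac{293924}{3}\right) = \left(-4235215195\right) \left(- \frac{293924}{3}\right) = \frac{1244831390975180}{3}$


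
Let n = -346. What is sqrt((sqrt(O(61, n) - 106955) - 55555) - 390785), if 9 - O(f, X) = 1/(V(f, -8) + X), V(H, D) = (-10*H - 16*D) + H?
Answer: sqrt(-262576912260 + 767*I*sqrt(62915154627))/767 ≈ 0.24475 + 668.09*I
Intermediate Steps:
V(H, D) = -16*D - 9*H (V(H, D) = (-16*D - 10*H) + H = -16*D - 9*H)
O(f, X) = 9 - 1/(128 + X - 9*f) (O(f, X) = 9 - 1/((-16*(-8) - 9*f) + X) = 9 - 1/((128 - 9*f) + X) = 9 - 1/(128 + X - 9*f))
sqrt((sqrt(O(61, n) - 106955) - 55555) - 390785) = sqrt((sqrt((1151 - 81*61 + 9*(-346))/(128 - 346 - 9*61) - 106955) - 55555) - 390785) = sqrt((sqrt((1151 - 4941 - 3114)/(128 - 346 - 549) - 106955) - 55555) - 390785) = sqrt((sqrt(-6904/(-767) - 106955) - 55555) - 390785) = sqrt((sqrt(-1/767*(-6904) - 106955) - 55555) - 390785) = sqrt((sqrt(6904/767 - 106955) - 55555) - 390785) = sqrt((sqrt(-82027581/767) - 55555) - 390785) = sqrt((I*sqrt(62915154627)/767 - 55555) - 390785) = sqrt((-55555 + I*sqrt(62915154627)/767) - 390785) = sqrt(-446340 + I*sqrt(62915154627)/767)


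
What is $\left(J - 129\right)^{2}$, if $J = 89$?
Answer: $1600$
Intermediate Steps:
$\left(J - 129\right)^{2} = \left(89 - 129\right)^{2} = \left(-40\right)^{2} = 1600$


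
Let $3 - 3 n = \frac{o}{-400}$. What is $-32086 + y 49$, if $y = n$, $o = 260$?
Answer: $- \frac{1921583}{60} \approx -32026.0$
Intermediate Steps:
$n = \frac{73}{60}$ ($n = 1 - \frac{260 \frac{1}{-400}}{3} = 1 - \frac{260 \left(- \frac{1}{400}\right)}{3} = 1 - - \frac{13}{60} = 1 + \frac{13}{60} = \frac{73}{60} \approx 1.2167$)
$y = \frac{73}{60} \approx 1.2167$
$-32086 + y 49 = -32086 + \frac{73}{60} \cdot 49 = -32086 + \frac{3577}{60} = - \frac{1921583}{60}$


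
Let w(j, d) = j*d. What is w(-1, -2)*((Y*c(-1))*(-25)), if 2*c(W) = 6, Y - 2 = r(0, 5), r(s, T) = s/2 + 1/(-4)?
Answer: -525/2 ≈ -262.50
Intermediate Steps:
r(s, T) = -¼ + s/2 (r(s, T) = s*(½) + 1*(-¼) = s/2 - ¼ = -¼ + s/2)
Y = 7/4 (Y = 2 + (-¼ + (½)*0) = 2 + (-¼ + 0) = 2 - ¼ = 7/4 ≈ 1.7500)
c(W) = 3 (c(W) = (½)*6 = 3)
w(j, d) = d*j
w(-1, -2)*((Y*c(-1))*(-25)) = (-2*(-1))*(((7/4)*3)*(-25)) = 2*((21/4)*(-25)) = 2*(-525/4) = -525/2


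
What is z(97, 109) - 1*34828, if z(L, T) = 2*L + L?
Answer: -34537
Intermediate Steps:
z(L, T) = 3*L
z(97, 109) - 1*34828 = 3*97 - 1*34828 = 291 - 34828 = -34537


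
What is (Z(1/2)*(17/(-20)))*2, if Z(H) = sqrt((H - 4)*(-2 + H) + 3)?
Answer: -17*sqrt(33)/20 ≈ -4.8829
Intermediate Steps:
Z(H) = sqrt(3 + (-4 + H)*(-2 + H)) (Z(H) = sqrt((-4 + H)*(-2 + H) + 3) = sqrt(3 + (-4 + H)*(-2 + H)))
(Z(1/2)*(17/(-20)))*2 = (sqrt(11 + (1/2)**2 - 6/2)*(17/(-20)))*2 = (sqrt(11 + (1/2)**2 - 6*1/2)*(17*(-1/20)))*2 = (sqrt(11 + 1/4 - 3)*(-17/20))*2 = (sqrt(33/4)*(-17/20))*2 = ((sqrt(33)/2)*(-17/20))*2 = -17*sqrt(33)/40*2 = -17*sqrt(33)/20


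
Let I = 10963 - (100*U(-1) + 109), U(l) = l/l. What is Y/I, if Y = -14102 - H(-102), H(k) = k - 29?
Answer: -13971/10754 ≈ -1.2991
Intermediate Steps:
H(k) = -29 + k
U(l) = 1
Y = -13971 (Y = -14102 - (-29 - 102) = -14102 - 1*(-131) = -14102 + 131 = -13971)
I = 10754 (I = 10963 - (100*1 + 109) = 10963 - (100 + 109) = 10963 - 1*209 = 10963 - 209 = 10754)
Y/I = -13971/10754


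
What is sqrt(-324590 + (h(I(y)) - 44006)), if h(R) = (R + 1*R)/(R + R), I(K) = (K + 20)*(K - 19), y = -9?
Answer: 3*I*sqrt(40955) ≈ 607.12*I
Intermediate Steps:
I(K) = (-19 + K)*(20 + K) (I(K) = (20 + K)*(-19 + K) = (-19 + K)*(20 + K))
h(R) = 1 (h(R) = (R + R)/((2*R)) = (2*R)*(1/(2*R)) = 1)
sqrt(-324590 + (h(I(y)) - 44006)) = sqrt(-324590 + (1 - 44006)) = sqrt(-324590 - 44005) = sqrt(-368595) = 3*I*sqrt(40955)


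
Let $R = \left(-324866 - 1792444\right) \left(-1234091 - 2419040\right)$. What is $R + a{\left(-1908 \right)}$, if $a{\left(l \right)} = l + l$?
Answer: $7734810793794$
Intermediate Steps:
$a{\left(l \right)} = 2 l$
$R = 7734810797610$ ($R = \left(-2117310\right) \left(-3653131\right) = 7734810797610$)
$R + a{\left(-1908 \right)} = 7734810797610 + 2 \left(-1908\right) = 7734810797610 - 3816 = 7734810793794$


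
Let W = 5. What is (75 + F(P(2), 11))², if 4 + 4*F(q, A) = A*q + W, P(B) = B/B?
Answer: 6084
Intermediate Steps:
P(B) = 1
F(q, A) = ¼ + A*q/4 (F(q, A) = -1 + (A*q + 5)/4 = -1 + (5 + A*q)/4 = -1 + (5/4 + A*q/4) = ¼ + A*q/4)
(75 + F(P(2), 11))² = (75 + (¼ + (¼)*11*1))² = (75 + (¼ + 11/4))² = (75 + 3)² = 78² = 6084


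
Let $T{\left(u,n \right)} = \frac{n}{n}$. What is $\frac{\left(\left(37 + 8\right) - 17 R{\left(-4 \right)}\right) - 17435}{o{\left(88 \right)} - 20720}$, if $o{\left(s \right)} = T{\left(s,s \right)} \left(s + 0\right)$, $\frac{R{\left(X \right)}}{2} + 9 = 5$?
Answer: $\frac{8627}{10316} \approx 0.83627$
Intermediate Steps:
$R{\left(X \right)} = -8$ ($R{\left(X \right)} = -18 + 2 \cdot 5 = -18 + 10 = -8$)
$T{\left(u,n \right)} = 1$
$o{\left(s \right)} = s$ ($o{\left(s \right)} = 1 \left(s + 0\right) = 1 s = s$)
$\frac{\left(\left(37 + 8\right) - 17 R{\left(-4 \right)}\right) - 17435}{o{\left(88 \right)} - 20720} = \frac{\left(\left(37 + 8\right) - -136\right) - 17435}{88 - 20720} = \frac{\left(45 + 136\right) - 17435}{-20632} = \left(181 - 17435\right) \left(- \frac{1}{20632}\right) = \left(-17254\right) \left(- \frac{1}{20632}\right) = \frac{8627}{10316}$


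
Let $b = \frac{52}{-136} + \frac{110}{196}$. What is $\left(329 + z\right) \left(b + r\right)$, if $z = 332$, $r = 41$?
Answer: $\frac{22673622}{833} \approx 27219.0$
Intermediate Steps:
$b = \frac{149}{833}$ ($b = 52 \left(- \frac{1}{136}\right) + 110 \cdot \frac{1}{196} = - \frac{13}{34} + \frac{55}{98} = \frac{149}{833} \approx 0.17887$)
$\left(329 + z\right) \left(b + r\right) = \left(329 + 332\right) \left(\frac{149}{833} + 41\right) = 661 \cdot \frac{34302}{833} = \frac{22673622}{833}$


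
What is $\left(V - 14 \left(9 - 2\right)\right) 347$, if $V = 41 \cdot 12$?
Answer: $136718$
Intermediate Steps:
$V = 492$
$\left(V - 14 \left(9 - 2\right)\right) 347 = \left(492 - 14 \left(9 - 2\right)\right) 347 = \left(492 - 98\right) 347 = 394 \cdot 347 = 136718$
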